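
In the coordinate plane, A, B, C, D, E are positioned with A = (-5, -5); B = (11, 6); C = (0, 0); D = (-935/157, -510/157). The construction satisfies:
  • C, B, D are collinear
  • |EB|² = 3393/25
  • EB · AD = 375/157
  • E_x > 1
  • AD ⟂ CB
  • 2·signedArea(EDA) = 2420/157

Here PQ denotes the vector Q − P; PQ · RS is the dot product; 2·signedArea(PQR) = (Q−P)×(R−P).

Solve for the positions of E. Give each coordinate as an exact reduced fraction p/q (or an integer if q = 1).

E = (7/5, -3/5)

1. E_x = 7/5  [EB · AD = 375/157 ∩ 2·signedArea(EDA) = 2420/157]
2. E_y = -3/5  [EB · AD = 375/157 ∩ 2·signedArea(EDA) = 2420/157]
   → E = (7/5, -3/5)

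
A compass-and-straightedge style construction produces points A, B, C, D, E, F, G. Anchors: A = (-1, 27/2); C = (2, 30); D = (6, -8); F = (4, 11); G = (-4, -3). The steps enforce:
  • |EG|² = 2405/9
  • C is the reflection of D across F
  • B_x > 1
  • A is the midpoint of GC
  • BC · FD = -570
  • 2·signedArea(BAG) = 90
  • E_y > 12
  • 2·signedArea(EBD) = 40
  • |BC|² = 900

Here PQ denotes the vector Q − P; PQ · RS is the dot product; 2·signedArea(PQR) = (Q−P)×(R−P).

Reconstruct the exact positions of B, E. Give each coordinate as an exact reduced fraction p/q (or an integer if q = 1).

B = (2, 0)
E = (2/3, 38/3)

1. B_x = 2  [BC · FD = -570 ∩ 2·signedArea(BAG) = 90]
2. B_y = 0  [BC · FD = -570 ∩ 2·signedArea(BAG) = 90]
   → B = (2, 0)
3. E_x = 2/3  [line 8·x + 4·y + -56 = 0 ∩ |EG|² = 2405/9]
4. E_y = 38/3  [line 8·x + 4·y + -56 = 0 ∩ |EG|² = 2405/9]
   → E = (2/3, 38/3)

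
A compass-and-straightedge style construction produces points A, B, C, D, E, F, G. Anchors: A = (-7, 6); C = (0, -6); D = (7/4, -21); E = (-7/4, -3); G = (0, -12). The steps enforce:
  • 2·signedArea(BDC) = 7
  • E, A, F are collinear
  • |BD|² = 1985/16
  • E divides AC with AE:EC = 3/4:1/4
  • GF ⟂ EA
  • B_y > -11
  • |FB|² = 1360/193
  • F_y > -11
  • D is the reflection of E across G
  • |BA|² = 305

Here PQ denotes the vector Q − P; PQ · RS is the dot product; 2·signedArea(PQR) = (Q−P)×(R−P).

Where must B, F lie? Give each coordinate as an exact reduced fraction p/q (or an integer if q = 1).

1. B_x = 0  [line -15·x + -7/4·y + -35/2 = 0 ∩ |BD|² = 1985/16]
2. B_y = -10  [line -15·x + -7/4·y + -35/2 = 0 ∩ |BD|² = 1985/16]
   → B = (0, -10)
3. F_x = 504/193  [E, A, F are collinear ∩ GF ⟂ EA]
4. F_y = -2022/193  [E, A, F are collinear ∩ GF ⟂ EA]
   → F = (504/193, -2022/193)

B = (0, -10)
F = (504/193, -2022/193)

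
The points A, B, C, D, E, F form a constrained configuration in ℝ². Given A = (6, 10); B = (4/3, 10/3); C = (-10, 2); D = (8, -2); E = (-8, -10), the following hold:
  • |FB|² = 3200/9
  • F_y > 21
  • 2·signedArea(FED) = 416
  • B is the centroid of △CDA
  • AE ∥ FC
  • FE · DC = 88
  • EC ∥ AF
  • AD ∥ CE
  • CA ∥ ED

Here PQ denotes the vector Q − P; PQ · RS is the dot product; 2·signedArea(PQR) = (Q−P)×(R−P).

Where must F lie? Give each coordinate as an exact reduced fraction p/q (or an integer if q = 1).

1. F_x = 4  [AE ∥ FC ∩ EC ∥ AF]
2. F_y = 22  [AE ∥ FC ∩ EC ∥ AF]
   → F = (4, 22)

F = (4, 22)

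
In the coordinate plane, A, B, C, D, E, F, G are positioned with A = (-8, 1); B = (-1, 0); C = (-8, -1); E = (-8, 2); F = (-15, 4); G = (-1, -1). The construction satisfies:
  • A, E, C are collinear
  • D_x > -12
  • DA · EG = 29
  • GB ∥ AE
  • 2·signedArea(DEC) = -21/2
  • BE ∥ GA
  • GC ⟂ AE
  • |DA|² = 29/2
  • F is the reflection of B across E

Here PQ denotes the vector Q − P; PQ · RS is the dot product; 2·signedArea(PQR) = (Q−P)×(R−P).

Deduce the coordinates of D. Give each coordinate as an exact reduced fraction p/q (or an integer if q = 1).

D = (-23/2, 5/2)

1. D_x = -23/2  [DA · EG = 29 ∩ 2·signedArea(DEC) = -21/2]
2. D_y = 5/2  [DA · EG = 29 ∩ 2·signedArea(DEC) = -21/2]
   → D = (-23/2, 5/2)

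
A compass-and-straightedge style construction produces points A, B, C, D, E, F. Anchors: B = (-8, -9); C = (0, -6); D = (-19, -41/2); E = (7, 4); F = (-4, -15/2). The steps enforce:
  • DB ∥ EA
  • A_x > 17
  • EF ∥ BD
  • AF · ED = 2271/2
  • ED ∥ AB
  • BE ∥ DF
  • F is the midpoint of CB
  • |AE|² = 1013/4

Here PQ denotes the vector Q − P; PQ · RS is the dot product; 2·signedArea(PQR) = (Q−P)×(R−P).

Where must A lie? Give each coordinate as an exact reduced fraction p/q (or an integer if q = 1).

1. A_x = 18  [ED ∥ AB ∩ DB ∥ EA]
2. A_y = 31/2  [ED ∥ AB ∩ DB ∥ EA]
   → A = (18, 31/2)

A = (18, 31/2)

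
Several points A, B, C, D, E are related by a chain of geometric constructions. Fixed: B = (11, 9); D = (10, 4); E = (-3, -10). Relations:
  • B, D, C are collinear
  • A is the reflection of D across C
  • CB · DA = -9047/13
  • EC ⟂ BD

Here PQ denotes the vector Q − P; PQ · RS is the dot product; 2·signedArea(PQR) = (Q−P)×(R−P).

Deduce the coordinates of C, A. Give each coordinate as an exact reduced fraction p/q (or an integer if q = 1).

1. C_x = 177/26  [B, D, C are collinear ∩ EC ⟂ BD]
2. C_y = -311/26  [B, D, C are collinear ∩ EC ⟂ BD]
   → C = (177/26, -311/26)
3. A_x = 47/13  [A is the reflection of D across C]
4. A_y = -363/13  [A is the reflection of D across C]
   → A = (47/13, -363/13)

A = (47/13, -363/13)
C = (177/26, -311/26)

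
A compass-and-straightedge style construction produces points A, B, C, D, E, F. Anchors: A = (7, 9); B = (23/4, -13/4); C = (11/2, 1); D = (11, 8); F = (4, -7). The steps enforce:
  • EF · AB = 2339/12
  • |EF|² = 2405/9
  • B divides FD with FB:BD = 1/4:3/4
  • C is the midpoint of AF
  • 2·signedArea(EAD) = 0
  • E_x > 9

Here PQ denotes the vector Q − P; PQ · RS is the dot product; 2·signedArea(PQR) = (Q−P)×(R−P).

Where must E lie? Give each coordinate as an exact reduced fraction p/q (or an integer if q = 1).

E = (29/3, 25/3)

1. E_x = 29/3  [2·signedArea(EAD) = 0 ∩ EF · AB = 2339/12]
2. E_y = 25/3  [2·signedArea(EAD) = 0 ∩ EF · AB = 2339/12]
   → E = (29/3, 25/3)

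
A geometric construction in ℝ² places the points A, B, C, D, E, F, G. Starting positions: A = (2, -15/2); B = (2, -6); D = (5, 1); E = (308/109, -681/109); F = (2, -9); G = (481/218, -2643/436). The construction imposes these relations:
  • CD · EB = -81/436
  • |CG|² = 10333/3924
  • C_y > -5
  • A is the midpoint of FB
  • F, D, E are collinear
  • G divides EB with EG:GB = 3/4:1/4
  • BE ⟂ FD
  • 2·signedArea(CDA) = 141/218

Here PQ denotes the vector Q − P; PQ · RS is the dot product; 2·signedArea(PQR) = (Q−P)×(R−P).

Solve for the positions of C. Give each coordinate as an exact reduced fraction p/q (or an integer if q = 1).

C = (669/218, -6131/1308)

1. C_x = 669/218  [2·signedArea(CDA) = 141/218 ∩ CD · EB = -81/436]
2. C_y = -6131/1308  [2·signedArea(CDA) = 141/218 ∩ CD · EB = -81/436]
   → C = (669/218, -6131/1308)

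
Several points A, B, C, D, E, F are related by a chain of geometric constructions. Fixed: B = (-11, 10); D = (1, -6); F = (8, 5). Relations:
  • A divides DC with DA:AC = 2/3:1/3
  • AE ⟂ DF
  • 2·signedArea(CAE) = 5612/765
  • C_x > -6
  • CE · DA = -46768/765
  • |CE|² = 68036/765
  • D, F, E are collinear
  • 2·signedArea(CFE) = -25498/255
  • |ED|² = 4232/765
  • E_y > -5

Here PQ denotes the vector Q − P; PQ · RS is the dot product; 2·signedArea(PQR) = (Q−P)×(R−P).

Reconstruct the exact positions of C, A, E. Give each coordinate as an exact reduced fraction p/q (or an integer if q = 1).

1. E_x = 577/255  [line -11·x + 7·y + 53 = 0 ∩ |ED|² = 4232/765]
2. E_y = -1024/255  [line -11·x + 7·y + 53 = 0 ∩ |ED|² = 4232/765]
   → E = (577/255, -1024/255)
3. C_x = -5  [line 2299/255·x + -1463/255·y + 4807/85 = 0 ∩ |CE|² = 68036/765]
4. C_y = 2  [line 2299/255·x + -1463/255·y + 4807/85 = 0 ∩ |CE|² = 68036/765]
   → C = (-5, 2)
5. A_x = -3  [CE · DA = -46768/765 ∩ A divides DC with DA:AC = 2/3:1/3]
6. A_y = -2/3  [CE · DA = -46768/765 ∩ A divides DC with DA:AC = 2/3:1/3]
   → A = (-3, -2/3)

A = (-3, -2/3)
C = (-5, 2)
E = (577/255, -1024/255)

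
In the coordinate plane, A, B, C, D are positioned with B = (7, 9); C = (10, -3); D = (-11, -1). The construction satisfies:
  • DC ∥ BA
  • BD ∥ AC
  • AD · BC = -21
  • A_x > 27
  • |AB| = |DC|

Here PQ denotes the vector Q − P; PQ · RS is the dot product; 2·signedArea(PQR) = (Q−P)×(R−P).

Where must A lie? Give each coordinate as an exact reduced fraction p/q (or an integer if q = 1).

1. A_x = 28  [BD ∥ AC ∩ DC ∥ BA]
2. A_y = 7  [BD ∥ AC ∩ DC ∥ BA]
   → A = (28, 7)

A = (28, 7)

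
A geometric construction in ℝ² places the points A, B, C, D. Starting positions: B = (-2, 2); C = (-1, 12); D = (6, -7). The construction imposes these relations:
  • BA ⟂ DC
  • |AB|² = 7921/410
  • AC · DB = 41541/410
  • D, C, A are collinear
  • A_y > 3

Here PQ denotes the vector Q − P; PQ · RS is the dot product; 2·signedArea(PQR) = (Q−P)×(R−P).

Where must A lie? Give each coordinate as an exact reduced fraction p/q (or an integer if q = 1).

A = (871/410, 1443/410)

1. A_x = 871/410  [D, C, A are collinear ∩ BA ⟂ DC]
2. A_y = 1443/410  [D, C, A are collinear ∩ BA ⟂ DC]
   → A = (871/410, 1443/410)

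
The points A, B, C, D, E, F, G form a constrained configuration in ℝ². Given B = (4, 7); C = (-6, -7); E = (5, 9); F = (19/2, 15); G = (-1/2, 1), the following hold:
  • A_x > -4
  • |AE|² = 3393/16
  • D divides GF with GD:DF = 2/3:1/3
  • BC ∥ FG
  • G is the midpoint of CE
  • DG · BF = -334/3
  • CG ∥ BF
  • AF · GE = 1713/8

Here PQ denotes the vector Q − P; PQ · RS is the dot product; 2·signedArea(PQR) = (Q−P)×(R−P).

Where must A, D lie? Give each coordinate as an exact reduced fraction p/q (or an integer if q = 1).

A = (-13/4, -3)
D = (37/6, 31/3)

1. A_x = -13/4  [line -11/2·x + -8·y + -335/8 = 0 ∩ |AE|² = 3393/16]
2. A_y = -3  [line -11/2·x + -8·y + -335/8 = 0 ∩ |AE|² = 3393/16]
   → A = (-13/4, -3)
3. D_x = 37/6  [D divides GF with GD:DF = 2/3:1/3]
4. D_y = 31/3  [D divides GF with GD:DF = 2/3:1/3]
   → D = (37/6, 31/3)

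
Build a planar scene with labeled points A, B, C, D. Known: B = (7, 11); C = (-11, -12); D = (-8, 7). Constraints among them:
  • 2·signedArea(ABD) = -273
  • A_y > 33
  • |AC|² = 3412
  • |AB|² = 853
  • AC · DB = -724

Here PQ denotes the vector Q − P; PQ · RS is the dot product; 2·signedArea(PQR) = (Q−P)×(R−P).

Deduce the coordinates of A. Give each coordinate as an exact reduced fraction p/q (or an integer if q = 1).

1. A_x = 25  [AC · DB = -724 ∩ 2·signedArea(ABD) = -273]
2. A_y = 34  [AC · DB = -724 ∩ 2·signedArea(ABD) = -273]
   → A = (25, 34)

A = (25, 34)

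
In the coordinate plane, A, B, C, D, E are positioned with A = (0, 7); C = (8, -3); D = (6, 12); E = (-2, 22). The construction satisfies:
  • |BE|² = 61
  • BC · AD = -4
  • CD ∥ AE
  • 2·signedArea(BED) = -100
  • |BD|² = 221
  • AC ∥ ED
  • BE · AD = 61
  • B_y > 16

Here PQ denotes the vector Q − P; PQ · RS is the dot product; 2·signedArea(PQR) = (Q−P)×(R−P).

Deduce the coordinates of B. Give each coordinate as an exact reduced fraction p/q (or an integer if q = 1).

1. B_x = -8  [BC · AD = -4 ∩ 2·signedArea(BED) = -100]
2. B_y = 17  [BC · AD = -4 ∩ 2·signedArea(BED) = -100]
   → B = (-8, 17)

B = (-8, 17)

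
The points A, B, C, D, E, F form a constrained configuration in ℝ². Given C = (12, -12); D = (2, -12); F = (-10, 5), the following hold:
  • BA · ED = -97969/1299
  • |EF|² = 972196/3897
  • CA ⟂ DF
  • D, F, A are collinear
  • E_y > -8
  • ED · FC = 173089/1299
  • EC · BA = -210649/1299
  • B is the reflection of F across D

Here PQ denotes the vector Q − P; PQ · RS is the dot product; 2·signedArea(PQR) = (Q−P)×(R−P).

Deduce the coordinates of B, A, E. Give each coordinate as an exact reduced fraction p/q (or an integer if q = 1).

1. B_x = 14  [B is the reflection of F across D]
2. B_y = -29  [B is the reflection of F across D]
   → B = (14, -29)
3. A_x = 2306/433  [D, F, A are collinear ∩ CA ⟂ DF]
4. A_y = -7236/433  [D, F, A are collinear ∩ CA ⟂ DF]
   → A = (2306/433, -7236/433)
5. E_x = -386/433  [ED · FC = 173089/1299 ∩ BA · ED = -97969/1299]
6. E_y = -10267/1299  [ED · FC = 173089/1299 ∩ BA · ED = -97969/1299]
   → E = (-386/433, -10267/1299)

A = (2306/433, -7236/433)
B = (14, -29)
E = (-386/433, -10267/1299)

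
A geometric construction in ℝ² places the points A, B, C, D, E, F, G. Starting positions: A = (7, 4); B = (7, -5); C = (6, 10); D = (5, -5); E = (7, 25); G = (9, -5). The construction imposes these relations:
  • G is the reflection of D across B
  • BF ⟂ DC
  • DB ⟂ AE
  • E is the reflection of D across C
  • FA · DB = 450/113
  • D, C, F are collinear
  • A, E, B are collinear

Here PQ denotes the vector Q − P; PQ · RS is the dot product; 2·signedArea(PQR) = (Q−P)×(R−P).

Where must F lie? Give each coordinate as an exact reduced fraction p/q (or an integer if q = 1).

1. F_x = 566/113  [D, C, F are collinear ∩ BF ⟂ DC]
2. F_y = -550/113  [D, C, F are collinear ∩ BF ⟂ DC]
   → F = (566/113, -550/113)

F = (566/113, -550/113)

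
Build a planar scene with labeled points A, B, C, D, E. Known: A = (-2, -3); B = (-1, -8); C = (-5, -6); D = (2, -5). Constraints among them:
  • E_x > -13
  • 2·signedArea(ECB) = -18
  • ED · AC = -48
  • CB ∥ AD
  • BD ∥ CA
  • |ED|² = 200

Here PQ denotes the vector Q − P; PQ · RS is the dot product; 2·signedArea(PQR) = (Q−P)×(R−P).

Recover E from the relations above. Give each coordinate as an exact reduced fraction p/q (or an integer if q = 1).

1. E_x = -12  [2·signedArea(ECB) = -18 ∩ ED · AC = -48]
2. E_y = -7  [2·signedArea(ECB) = -18 ∩ ED · AC = -48]
   → E = (-12, -7)

E = (-12, -7)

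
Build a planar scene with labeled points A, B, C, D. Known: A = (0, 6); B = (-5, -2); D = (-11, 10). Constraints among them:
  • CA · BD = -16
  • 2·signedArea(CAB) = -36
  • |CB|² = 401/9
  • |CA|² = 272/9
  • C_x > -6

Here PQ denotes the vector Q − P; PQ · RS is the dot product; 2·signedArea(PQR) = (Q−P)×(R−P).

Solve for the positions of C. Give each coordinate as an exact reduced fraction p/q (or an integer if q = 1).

C = (-16/3, 14/3)

1. C_x = -16/3  [2·signedArea(CAB) = -36 ∩ CA · BD = -16]
2. C_y = 14/3  [2·signedArea(CAB) = -36 ∩ CA · BD = -16]
   → C = (-16/3, 14/3)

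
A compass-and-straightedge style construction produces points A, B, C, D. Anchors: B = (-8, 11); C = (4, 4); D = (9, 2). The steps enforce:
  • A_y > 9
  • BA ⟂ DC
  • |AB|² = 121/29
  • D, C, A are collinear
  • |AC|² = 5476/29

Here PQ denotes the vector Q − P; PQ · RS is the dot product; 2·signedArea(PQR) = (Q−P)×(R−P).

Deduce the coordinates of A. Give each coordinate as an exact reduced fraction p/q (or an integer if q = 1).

1. A_x = -254/29  [D, C, A are collinear ∩ BA ⟂ DC]
2. A_y = 264/29  [D, C, A are collinear ∩ BA ⟂ DC]
   → A = (-254/29, 264/29)

A = (-254/29, 264/29)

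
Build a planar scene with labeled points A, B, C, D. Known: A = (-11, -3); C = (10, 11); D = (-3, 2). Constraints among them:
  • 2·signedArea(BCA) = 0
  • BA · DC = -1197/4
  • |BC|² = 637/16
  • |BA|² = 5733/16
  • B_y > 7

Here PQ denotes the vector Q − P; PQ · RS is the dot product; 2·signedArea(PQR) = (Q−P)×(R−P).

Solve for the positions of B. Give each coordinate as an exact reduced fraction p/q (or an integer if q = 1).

1. B_x = 19/4  [2·signedArea(BCA) = 0 ∩ BA · DC = -1197/4]
2. B_y = 15/2  [2·signedArea(BCA) = 0 ∩ BA · DC = -1197/4]
   → B = (19/4, 15/2)

B = (19/4, 15/2)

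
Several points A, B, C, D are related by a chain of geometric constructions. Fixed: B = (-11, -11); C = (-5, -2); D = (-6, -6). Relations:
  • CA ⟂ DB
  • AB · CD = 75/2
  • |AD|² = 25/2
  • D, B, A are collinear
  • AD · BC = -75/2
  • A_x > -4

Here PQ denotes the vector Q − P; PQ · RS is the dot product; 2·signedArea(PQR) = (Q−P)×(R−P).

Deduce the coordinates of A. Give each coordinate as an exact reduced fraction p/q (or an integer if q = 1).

1. A_x = -7/2  [D, B, A are collinear ∩ CA ⟂ DB]
2. A_y = -7/2  [D, B, A are collinear ∩ CA ⟂ DB]
   → A = (-7/2, -7/2)

A = (-7/2, -7/2)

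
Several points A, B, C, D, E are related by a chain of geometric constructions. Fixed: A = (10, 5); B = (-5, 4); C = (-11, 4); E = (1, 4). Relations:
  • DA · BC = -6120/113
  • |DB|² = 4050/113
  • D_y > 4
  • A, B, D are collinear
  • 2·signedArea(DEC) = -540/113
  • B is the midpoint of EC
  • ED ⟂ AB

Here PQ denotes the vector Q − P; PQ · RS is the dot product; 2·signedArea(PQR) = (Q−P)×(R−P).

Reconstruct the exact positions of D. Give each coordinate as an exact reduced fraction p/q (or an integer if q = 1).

1. D_x = 110/113  [A, B, D are collinear ∩ ED ⟂ AB]
2. D_y = 497/113  [A, B, D are collinear ∩ ED ⟂ AB]
   → D = (110/113, 497/113)

D = (110/113, 497/113)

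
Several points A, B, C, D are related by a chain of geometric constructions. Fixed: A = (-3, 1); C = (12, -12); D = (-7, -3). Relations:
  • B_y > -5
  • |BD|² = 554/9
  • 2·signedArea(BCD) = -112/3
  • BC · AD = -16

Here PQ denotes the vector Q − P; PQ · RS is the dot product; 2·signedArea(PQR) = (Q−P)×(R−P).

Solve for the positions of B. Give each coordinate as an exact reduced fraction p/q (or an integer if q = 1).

1. B_x = 2/3  [2·signedArea(BCD) = -112/3 ∩ BC · AD = -16]
2. B_y = -14/3  [2·signedArea(BCD) = -112/3 ∩ BC · AD = -16]
   → B = (2/3, -14/3)

B = (2/3, -14/3)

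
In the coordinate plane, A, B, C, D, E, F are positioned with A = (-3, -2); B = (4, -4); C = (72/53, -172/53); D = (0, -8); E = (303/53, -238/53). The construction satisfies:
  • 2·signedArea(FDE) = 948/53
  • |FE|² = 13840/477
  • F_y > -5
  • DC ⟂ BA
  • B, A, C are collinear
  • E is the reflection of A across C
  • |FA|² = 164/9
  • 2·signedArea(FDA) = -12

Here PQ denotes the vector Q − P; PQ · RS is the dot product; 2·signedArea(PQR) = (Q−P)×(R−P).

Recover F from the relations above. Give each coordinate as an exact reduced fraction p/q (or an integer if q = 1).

F = (1/3, -14/3)

1. F_x = 1/3  [2·signedArea(FDE) = 948/53 ∩ 2·signedArea(FDA) = -12]
2. F_y = -14/3  [2·signedArea(FDE) = 948/53 ∩ 2·signedArea(FDA) = -12]
   → F = (1/3, -14/3)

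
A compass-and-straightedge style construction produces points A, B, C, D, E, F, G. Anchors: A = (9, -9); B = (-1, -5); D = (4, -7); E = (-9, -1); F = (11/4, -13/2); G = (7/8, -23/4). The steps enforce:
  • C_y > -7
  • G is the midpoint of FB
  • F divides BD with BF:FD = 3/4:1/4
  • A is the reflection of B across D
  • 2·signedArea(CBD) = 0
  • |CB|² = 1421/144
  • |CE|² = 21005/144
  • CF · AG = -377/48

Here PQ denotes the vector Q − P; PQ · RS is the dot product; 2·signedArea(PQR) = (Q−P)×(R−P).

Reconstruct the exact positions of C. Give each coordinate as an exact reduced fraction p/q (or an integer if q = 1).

1. C_x = 23/12  [2·signedArea(CBD) = 0 ∩ CF · AG = -377/48]
2. C_y = -37/6  [2·signedArea(CBD) = 0 ∩ CF · AG = -377/48]
   → C = (23/12, -37/6)

C = (23/12, -37/6)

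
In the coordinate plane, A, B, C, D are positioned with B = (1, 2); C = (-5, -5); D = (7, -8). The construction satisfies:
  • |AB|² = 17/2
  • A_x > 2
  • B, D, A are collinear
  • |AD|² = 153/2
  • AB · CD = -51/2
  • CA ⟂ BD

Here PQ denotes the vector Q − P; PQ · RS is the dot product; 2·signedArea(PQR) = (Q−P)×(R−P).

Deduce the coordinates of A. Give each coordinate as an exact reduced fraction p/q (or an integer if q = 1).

1. A_x = 5/2  [B, D, A are collinear ∩ CA ⟂ BD]
2. A_y = -1/2  [B, D, A are collinear ∩ CA ⟂ BD]
   → A = (5/2, -1/2)

A = (5/2, -1/2)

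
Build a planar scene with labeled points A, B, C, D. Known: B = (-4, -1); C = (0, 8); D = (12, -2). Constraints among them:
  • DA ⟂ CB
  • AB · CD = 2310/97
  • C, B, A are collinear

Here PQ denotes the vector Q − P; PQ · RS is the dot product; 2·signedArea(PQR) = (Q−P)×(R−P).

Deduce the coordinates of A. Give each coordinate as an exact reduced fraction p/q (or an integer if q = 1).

1. A_x = -168/97  [C, B, A are collinear ∩ DA ⟂ CB]
2. A_y = 398/97  [C, B, A are collinear ∩ DA ⟂ CB]
   → A = (-168/97, 398/97)

A = (-168/97, 398/97)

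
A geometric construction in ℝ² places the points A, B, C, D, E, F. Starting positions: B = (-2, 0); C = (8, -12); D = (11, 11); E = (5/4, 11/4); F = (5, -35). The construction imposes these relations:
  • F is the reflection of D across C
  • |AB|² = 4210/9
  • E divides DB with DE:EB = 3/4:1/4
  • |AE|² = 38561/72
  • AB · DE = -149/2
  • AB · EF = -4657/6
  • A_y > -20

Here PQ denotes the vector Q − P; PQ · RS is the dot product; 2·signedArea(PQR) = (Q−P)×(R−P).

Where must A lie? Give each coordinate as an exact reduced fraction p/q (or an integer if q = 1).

1. A_x = 7  [AB · DE = -149/2 ∩ AB · EF = -4657/6]
2. A_y = -59/3  [AB · DE = -149/2 ∩ AB · EF = -4657/6]
   → A = (7, -59/3)

A = (7, -59/3)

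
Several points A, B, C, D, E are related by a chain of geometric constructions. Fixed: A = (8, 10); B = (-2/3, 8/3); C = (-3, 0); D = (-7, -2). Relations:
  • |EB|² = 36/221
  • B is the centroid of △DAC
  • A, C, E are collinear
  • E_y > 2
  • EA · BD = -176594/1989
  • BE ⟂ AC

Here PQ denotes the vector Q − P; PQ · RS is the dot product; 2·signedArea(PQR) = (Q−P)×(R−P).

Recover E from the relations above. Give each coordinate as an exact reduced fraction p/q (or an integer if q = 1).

E = (-262/663, 1570/663)

1. E_x = -262/663  [A, C, E are collinear ∩ BE ⟂ AC]
2. E_y = 1570/663  [A, C, E are collinear ∩ BE ⟂ AC]
   → E = (-262/663, 1570/663)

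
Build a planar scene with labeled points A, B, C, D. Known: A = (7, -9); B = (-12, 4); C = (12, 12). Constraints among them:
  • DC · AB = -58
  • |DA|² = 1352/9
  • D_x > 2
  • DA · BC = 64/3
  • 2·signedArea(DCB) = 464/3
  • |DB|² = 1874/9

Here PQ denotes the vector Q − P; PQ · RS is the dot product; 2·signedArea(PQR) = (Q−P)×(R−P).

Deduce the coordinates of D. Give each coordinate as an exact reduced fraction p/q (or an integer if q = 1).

1. D_x = 7/3  [DC · AB = -58 ∩ DA · BC = 64/3]
2. D_y = 7/3  [DC · AB = -58 ∩ DA · BC = 64/3]
   → D = (7/3, 7/3)

D = (7/3, 7/3)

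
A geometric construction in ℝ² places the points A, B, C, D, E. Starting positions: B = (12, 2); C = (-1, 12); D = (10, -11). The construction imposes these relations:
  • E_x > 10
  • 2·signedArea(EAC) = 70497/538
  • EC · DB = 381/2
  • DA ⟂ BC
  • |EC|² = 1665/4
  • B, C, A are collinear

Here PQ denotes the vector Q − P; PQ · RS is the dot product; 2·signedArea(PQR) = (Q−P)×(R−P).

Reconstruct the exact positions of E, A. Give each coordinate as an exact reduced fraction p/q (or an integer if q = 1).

A = (4580/269, -502/269)
E = (11, -9/2)

1. E_x = 11  [line -2·x + -13·y + -73/2 = 0 ∩ |EC|² = 1665/4]
2. E_y = -9/2  [line -2·x + -13·y + -73/2 = 0 ∩ |EC|² = 1665/4]
   → E = (11, -9/2)
3. A_x = 4580/269  [2·signedArea(EAC) = 70497/538 ∩ B, C, A are collinear]
4. A_y = -502/269  [2·signedArea(EAC) = 70497/538 ∩ B, C, A are collinear]
   → A = (4580/269, -502/269)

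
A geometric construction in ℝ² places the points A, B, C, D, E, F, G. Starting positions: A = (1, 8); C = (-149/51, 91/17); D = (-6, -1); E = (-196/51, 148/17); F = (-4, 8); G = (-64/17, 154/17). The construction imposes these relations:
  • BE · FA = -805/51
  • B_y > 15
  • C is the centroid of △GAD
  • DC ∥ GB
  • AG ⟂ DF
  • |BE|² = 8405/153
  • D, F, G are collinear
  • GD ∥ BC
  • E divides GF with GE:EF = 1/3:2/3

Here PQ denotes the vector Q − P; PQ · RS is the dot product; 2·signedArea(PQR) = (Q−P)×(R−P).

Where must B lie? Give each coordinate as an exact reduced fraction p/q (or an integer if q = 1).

B = (-35/51, 262/17)

1. B_x = -35/51  [GD ∥ BC ∩ DC ∥ GB]
2. B_y = 262/17  [GD ∥ BC ∩ DC ∥ GB]
   → B = (-35/51, 262/17)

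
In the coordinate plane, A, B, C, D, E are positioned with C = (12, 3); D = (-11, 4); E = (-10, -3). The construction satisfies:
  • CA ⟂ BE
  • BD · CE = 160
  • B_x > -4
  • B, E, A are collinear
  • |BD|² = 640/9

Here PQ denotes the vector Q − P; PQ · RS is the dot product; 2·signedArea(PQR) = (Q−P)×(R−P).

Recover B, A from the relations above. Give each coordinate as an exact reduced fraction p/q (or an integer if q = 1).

A = (524/61, 519/61)
B = (-3, 4/3)

1. B_x = -3  [line 22·x + 6·y + 58 = 0 ∩ |BD|² = 640/9]
2. B_y = 4/3  [line 22·x + 6·y + 58 = 0 ∩ |BD|² = 640/9]
   → B = (-3, 4/3)
3. A_x = 524/61  [B, E, A are collinear ∩ CA ⟂ BE]
4. A_y = 519/61  [B, E, A are collinear ∩ CA ⟂ BE]
   → A = (524/61, 519/61)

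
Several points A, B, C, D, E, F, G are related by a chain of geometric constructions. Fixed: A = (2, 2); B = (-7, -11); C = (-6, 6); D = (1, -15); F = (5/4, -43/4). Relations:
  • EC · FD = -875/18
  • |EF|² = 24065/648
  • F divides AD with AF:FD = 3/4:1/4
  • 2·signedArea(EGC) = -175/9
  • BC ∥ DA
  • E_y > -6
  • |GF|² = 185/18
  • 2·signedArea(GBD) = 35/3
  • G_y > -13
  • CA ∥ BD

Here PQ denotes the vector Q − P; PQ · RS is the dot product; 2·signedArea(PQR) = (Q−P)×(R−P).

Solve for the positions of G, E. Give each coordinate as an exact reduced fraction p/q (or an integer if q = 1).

1. G_x = -19/12  [line 4·x + 8·y + 313/3 = 0 ∩ |GF|² = 185/18]
2. G_y = -49/4  [line 4·x + 8·y + 313/3 = 0 ∩ |GF|² = 185/18]
   → G = (-19/12, -49/4)
3. E_x = -19/9  [EC · FD = -875/18 ∩ 2·signedArea(EGC) = -175/9]
4. E_y = -17/3  [EC · FD = -875/18 ∩ 2·signedArea(EGC) = -175/9]
   → E = (-19/9, -17/3)

E = (-19/9, -17/3)
G = (-19/12, -49/4)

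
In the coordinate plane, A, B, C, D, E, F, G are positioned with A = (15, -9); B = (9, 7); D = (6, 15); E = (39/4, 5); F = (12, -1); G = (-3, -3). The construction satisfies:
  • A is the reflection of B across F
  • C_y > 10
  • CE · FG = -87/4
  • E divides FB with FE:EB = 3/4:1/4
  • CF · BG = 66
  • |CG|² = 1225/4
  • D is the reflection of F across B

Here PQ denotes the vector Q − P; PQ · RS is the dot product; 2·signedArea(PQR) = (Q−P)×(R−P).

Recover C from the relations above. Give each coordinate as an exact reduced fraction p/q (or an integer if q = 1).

C = (15/2, 11)

1. C_x = 15/2  [CE · FG = -87/4 ∩ CF · BG = 66]
2. C_y = 11  [CE · FG = -87/4 ∩ CF · BG = 66]
   → C = (15/2, 11)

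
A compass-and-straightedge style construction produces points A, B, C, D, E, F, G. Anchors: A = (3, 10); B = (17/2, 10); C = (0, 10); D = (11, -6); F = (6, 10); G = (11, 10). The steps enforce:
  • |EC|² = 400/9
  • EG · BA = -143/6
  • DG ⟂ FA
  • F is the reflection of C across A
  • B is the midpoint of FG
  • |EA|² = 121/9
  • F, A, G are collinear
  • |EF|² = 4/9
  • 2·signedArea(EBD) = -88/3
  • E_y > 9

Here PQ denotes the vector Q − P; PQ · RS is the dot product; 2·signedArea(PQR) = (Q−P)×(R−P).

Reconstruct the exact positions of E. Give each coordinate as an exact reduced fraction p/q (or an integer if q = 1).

1. E_x = 20/3  [2·signedArea(EBD) = -88/3 ∩ EG · BA = -143/6]
2. E_y = 10  [2·signedArea(EBD) = -88/3 ∩ EG · BA = -143/6]
   → E = (20/3, 10)

E = (20/3, 10)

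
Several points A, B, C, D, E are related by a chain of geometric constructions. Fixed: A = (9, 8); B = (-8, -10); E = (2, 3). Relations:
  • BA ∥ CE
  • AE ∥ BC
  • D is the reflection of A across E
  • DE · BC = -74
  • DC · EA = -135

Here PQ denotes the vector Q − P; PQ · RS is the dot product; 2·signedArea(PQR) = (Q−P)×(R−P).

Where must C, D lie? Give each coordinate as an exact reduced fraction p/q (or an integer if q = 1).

C = (-15, -15)
D = (-5, -2)

1. C_x = -15  [BA ∥ CE ∩ AE ∥ BC]
2. C_y = -15  [BA ∥ CE ∩ AE ∥ BC]
   → C = (-15, -15)
3. D_x = -5  [D is the reflection of A across E]
4. D_y = -2  [D is the reflection of A across E]
   → D = (-5, -2)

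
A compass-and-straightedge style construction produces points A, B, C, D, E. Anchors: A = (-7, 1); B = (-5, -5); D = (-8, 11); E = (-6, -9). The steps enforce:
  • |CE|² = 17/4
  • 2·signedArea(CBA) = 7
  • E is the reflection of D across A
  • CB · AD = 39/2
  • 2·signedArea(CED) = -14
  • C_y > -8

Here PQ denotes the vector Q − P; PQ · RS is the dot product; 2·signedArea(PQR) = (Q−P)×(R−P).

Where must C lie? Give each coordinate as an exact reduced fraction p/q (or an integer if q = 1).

1. C_x = -11/2  [2·signedArea(CED) = -14 ∩ CB · AD = 39/2]
2. C_y = -7  [2·signedArea(CED) = -14 ∩ CB · AD = 39/2]
   → C = (-11/2, -7)

C = (-11/2, -7)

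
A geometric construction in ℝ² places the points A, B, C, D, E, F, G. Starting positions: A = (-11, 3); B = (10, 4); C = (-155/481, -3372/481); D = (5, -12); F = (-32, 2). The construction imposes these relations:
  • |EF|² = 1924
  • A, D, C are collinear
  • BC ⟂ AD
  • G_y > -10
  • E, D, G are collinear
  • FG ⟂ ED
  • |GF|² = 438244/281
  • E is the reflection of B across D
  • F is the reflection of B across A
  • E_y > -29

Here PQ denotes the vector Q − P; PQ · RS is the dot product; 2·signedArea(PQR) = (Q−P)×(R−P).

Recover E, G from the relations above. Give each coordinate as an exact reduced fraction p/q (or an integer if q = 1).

1. E_x = 0  [E is the reflection of B across D]
2. E_y = -28  [E is the reflection of B across D]
   → E = (0, -28)
3. G_x = 1600/281  [E, D, G are collinear ∩ FG ⟂ ED]
4. G_y = -2748/281  [E, D, G are collinear ∩ FG ⟂ ED]
   → G = (1600/281, -2748/281)

E = (0, -28)
G = (1600/281, -2748/281)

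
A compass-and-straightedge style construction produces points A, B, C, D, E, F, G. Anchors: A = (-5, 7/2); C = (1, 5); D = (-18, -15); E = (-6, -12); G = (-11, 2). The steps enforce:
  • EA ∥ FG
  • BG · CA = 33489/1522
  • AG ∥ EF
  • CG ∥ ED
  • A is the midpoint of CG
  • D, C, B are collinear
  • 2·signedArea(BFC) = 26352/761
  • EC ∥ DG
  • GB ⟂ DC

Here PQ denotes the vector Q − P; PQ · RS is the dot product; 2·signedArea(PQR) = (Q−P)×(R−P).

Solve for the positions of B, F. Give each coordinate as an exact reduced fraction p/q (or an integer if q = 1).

B = (-4711/761, -1955/761)
F = (-12, -27/2)

1. B_x = -4711/761  [D, C, B are collinear ∩ GB ⟂ DC]
2. B_y = -1955/761  [D, C, B are collinear ∩ GB ⟂ DC]
   → B = (-4711/761, -1955/761)
3. F_x = -12  [EA ∥ FG ∩ AG ∥ EF]
4. F_y = -27/2  [EA ∥ FG ∩ AG ∥ EF]
   → F = (-12, -27/2)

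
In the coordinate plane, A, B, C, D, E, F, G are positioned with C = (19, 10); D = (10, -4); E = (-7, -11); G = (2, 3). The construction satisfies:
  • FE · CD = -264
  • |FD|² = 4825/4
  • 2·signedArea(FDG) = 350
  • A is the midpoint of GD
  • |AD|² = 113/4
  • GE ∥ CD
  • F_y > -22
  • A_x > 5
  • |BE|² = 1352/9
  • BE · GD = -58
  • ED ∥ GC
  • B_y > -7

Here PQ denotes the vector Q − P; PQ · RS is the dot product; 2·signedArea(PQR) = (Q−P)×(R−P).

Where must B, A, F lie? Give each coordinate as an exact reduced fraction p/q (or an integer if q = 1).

1. B_x = 13/3  [line -8·x + 7·y + 79 = 0 ∩ |BE|² = 1352/9]
2. B_y = -19/3  [line -8·x + 7·y + 79 = 0 ∩ |BE|² = 1352/9]
   → B = (13/3, -19/3)
3. A_x = 6  [A is the midpoint of GD]
4. A_y = -1/2  [A is the midpoint of GD]
   → A = (6, -1/2)
5. F_x = -20  [FE · CD = -264 ∩ 2·signedArea(FDG) = 350]
6. F_y = -43/2  [FE · CD = -264 ∩ 2·signedArea(FDG) = 350]
   → F = (-20, -43/2)

A = (6, -1/2)
B = (13/3, -19/3)
F = (-20, -43/2)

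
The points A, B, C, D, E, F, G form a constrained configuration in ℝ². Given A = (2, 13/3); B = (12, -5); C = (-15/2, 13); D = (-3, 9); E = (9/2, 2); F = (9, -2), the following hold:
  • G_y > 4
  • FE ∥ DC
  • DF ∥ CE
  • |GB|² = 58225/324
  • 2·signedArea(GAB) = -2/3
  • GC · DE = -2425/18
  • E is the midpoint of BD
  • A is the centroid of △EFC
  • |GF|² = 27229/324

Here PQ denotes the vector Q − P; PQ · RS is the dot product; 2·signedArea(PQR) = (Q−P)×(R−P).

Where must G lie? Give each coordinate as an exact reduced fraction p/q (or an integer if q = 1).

1. G_x = 13/6  [2·signedArea(GAB) = -2/3 ∩ GC · DE = -2425/18]
2. G_y = 37/9  [2·signedArea(GAB) = -2/3 ∩ GC · DE = -2425/18]
   → G = (13/6, 37/9)

G = (13/6, 37/9)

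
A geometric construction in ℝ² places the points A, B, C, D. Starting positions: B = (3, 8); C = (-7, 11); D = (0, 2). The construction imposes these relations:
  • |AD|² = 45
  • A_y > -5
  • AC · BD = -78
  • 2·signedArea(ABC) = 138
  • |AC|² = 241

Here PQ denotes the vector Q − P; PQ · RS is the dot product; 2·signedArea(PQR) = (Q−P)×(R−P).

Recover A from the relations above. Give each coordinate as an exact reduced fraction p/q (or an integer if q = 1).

A = (-3, -4)

1. A_x = -3  [2·signedArea(ABC) = 138 ∩ AC · BD = -78]
2. A_y = -4  [2·signedArea(ABC) = 138 ∩ AC · BD = -78]
   → A = (-3, -4)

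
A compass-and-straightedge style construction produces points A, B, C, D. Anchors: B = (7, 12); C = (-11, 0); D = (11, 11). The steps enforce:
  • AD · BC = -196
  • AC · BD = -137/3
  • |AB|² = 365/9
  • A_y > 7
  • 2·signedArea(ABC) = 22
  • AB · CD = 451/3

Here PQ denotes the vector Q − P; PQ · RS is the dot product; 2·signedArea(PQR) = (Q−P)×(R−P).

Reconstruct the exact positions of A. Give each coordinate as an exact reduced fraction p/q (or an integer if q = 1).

1. A_x = 7/3  [AC · BD = -137/3 ∩ 2·signedArea(ABC) = 22]
2. A_y = 23/3  [AC · BD = -137/3 ∩ 2·signedArea(ABC) = 22]
   → A = (7/3, 23/3)

A = (7/3, 23/3)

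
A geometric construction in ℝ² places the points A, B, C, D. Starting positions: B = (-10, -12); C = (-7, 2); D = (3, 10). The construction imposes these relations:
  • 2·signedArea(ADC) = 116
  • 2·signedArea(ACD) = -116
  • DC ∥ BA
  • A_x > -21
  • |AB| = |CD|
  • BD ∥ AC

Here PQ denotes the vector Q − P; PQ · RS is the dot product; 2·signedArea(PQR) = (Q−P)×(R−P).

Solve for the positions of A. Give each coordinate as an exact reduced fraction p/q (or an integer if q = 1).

A = (-20, -20)

1. A_x = -20  [BD ∥ AC ∩ DC ∥ BA]
2. A_y = -20  [BD ∥ AC ∩ DC ∥ BA]
   → A = (-20, -20)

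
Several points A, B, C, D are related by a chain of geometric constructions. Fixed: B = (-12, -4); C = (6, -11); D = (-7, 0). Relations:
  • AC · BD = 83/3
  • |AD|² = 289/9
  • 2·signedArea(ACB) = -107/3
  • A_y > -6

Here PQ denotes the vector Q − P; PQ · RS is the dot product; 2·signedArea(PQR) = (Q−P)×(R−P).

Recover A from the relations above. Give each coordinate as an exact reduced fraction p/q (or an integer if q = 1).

A = (-13/3, -5)

1. A_x = -13/3  [2·signedArea(ACB) = -107/3 ∩ AC · BD = 83/3]
2. A_y = -5  [2·signedArea(ACB) = -107/3 ∩ AC · BD = 83/3]
   → A = (-13/3, -5)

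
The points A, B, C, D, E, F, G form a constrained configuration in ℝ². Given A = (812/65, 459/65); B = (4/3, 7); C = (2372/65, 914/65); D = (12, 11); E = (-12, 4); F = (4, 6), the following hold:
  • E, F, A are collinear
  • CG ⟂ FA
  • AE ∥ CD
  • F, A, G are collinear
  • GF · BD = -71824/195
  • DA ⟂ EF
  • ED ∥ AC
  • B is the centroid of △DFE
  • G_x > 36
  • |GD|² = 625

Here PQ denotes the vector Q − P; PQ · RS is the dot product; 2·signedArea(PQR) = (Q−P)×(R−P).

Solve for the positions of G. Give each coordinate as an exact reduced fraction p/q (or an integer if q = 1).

G = (2404/65, 658/65)

1. G_x = 2404/65  [F, A, G are collinear ∩ CG ⟂ FA]
2. G_y = 658/65  [F, A, G are collinear ∩ CG ⟂ FA]
   → G = (2404/65, 658/65)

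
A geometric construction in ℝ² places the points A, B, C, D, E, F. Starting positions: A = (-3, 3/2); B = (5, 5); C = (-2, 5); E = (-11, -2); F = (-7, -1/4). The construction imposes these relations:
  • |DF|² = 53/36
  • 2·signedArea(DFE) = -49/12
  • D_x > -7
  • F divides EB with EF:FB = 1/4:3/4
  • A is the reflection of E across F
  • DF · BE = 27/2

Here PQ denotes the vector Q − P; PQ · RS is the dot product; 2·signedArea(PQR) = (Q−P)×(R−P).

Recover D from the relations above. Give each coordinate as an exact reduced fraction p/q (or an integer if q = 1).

D = (-20/3, 11/12)

1. D_x = -20/3  [DF · BE = 27/2 ∩ 2·signedArea(DFE) = -49/12]
2. D_y = 11/12  [DF · BE = 27/2 ∩ 2·signedArea(DFE) = -49/12]
   → D = (-20/3, 11/12)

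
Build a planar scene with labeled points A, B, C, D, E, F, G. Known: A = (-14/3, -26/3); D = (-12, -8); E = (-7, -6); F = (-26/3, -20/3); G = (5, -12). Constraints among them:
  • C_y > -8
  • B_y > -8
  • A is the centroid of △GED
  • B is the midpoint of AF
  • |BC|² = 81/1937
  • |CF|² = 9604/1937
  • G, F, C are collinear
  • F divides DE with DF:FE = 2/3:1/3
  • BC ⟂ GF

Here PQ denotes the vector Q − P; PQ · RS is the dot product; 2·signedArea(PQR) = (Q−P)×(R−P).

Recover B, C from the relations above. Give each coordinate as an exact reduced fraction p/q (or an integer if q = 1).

B = (-20/3, -23/3)
C = (-38308/5811, -43444/5811)

1. B_x = -20/3  [B is the midpoint of AF]
2. B_y = -23/3  [B is the midpoint of AF]
   → B = (-20/3, -23/3)
3. C_x = -38308/5811  [G, F, C are collinear ∩ BC ⟂ GF]
4. C_y = -43444/5811  [G, F, C are collinear ∩ BC ⟂ GF]
   → C = (-38308/5811, -43444/5811)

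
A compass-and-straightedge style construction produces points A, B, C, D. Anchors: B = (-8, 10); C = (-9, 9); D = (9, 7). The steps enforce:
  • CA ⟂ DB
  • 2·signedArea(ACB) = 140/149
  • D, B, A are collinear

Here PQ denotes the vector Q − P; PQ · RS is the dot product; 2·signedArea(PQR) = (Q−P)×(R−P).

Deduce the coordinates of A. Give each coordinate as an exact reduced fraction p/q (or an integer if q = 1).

1. A_x = -1311/149  [D, B, A are collinear ∩ CA ⟂ DB]
2. A_y = 1511/149  [D, B, A are collinear ∩ CA ⟂ DB]
   → A = (-1311/149, 1511/149)

A = (-1311/149, 1511/149)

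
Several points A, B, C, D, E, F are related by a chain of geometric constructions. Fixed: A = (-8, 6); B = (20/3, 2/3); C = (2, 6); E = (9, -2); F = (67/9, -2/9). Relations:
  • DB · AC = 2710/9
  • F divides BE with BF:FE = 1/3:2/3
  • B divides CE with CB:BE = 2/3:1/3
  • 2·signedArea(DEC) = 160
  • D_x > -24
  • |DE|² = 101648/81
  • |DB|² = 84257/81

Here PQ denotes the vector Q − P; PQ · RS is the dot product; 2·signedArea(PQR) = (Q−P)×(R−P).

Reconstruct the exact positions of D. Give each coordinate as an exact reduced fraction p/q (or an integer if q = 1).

D = (-211/9, 110/9)

1. D_x = -211/9  [2·signedArea(DEC) = 160 ∩ DB · AC = 2710/9]
2. D_y = 110/9  [2·signedArea(DEC) = 160 ∩ DB · AC = 2710/9]
   → D = (-211/9, 110/9)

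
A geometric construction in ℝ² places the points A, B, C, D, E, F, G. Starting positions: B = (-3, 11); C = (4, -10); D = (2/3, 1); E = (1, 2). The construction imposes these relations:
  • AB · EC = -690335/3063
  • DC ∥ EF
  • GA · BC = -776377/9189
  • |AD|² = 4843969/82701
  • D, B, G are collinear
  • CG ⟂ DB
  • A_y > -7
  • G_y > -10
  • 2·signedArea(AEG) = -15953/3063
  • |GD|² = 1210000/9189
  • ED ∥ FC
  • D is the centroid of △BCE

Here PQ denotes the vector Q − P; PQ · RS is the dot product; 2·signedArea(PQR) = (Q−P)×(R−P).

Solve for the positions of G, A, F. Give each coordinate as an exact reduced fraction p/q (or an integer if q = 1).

A = (28436/9189, -19168/3063)
F = (13/3, -9)
G = (4714/1021, -9979/1021)

1. G_x = 4714/1021  [D, B, G are collinear ∩ CG ⟂ DB]
2. G_y = -9979/1021  [D, B, G are collinear ∩ CG ⟂ DB]
   → G = (4714/1021, -9979/1021)
3. A_x = 28436/9189  [2·signedArea(AEG) = -15953/3063 ∩ AB · EC = -690335/3063]
4. A_y = -19168/3063  [2·signedArea(AEG) = -15953/3063 ∩ AB · EC = -690335/3063]
   → A = (28436/9189, -19168/3063)
5. F_x = 13/3  [ED ∥ FC ∩ DC ∥ EF]
6. F_y = -9  [ED ∥ FC ∩ DC ∥ EF]
   → F = (13/3, -9)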